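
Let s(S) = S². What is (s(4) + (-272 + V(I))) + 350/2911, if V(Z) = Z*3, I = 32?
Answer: -465410/2911 ≈ -159.88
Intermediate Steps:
V(Z) = 3*Z
(s(4) + (-272 + V(I))) + 350/2911 = (4² + (-272 + 3*32)) + 350/2911 = (16 + (-272 + 96)) + 350*(1/2911) = (16 - 176) + 350/2911 = -160 + 350/2911 = -465410/2911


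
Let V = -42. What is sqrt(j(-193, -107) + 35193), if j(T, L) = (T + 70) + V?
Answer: 6*sqrt(973) ≈ 187.16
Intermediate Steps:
j(T, L) = 28 + T (j(T, L) = (T + 70) - 42 = (70 + T) - 42 = 28 + T)
sqrt(j(-193, -107) + 35193) = sqrt((28 - 193) + 35193) = sqrt(-165 + 35193) = sqrt(35028) = 6*sqrt(973)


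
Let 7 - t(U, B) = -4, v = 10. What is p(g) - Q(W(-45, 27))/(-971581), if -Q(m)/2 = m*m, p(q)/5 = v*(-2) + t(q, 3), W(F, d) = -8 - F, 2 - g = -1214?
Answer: -43723883/971581 ≈ -45.003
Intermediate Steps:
g = 1216 (g = 2 - 1*(-1214) = 2 + 1214 = 1216)
t(U, B) = 11 (t(U, B) = 7 - 1*(-4) = 7 + 4 = 11)
p(q) = -45 (p(q) = 5*(10*(-2) + 11) = 5*(-20 + 11) = 5*(-9) = -45)
Q(m) = -2*m**2 (Q(m) = -2*m*m = -2*m**2)
p(g) - Q(W(-45, 27))/(-971581) = -45 - (-2*(-8 - 1*(-45))**2)/(-971581) = -45 - (-2*(-8 + 45)**2)*(-1)/971581 = -45 - (-2*37**2)*(-1)/971581 = -45 - (-2*1369)*(-1)/971581 = -45 - (-2738)*(-1)/971581 = -45 - 1*2738/971581 = -45 - 2738/971581 = -43723883/971581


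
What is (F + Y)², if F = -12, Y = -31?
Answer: 1849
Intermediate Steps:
(F + Y)² = (-12 - 31)² = (-43)² = 1849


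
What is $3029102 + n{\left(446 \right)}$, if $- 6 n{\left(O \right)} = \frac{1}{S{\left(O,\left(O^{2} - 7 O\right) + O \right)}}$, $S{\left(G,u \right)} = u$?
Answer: $\frac{3566585858879}{1177440} \approx 3.0291 \cdot 10^{6}$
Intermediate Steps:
$n{\left(O \right)} = - \frac{1}{6 \left(O^{2} - 6 O\right)}$ ($n{\left(O \right)} = - \frac{1}{6 \left(\left(O^{2} - 7 O\right) + O\right)} = - \frac{1}{6 \left(O^{2} - 6 O\right)}$)
$3029102 + n{\left(446 \right)} = 3029102 - \frac{1}{6 \cdot 446 \left(-6 + 446\right)} = 3029102 - \frac{1}{2676 \cdot 440} = 3029102 - \frac{1}{2676} \cdot \frac{1}{440} = 3029102 - \frac{1}{1177440} = \frac{3566585858879}{1177440}$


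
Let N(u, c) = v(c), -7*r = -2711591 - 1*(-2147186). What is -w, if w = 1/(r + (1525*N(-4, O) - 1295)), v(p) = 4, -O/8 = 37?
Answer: -7/598040 ≈ -1.1705e-5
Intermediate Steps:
O = -296 (O = -8*37 = -296)
r = 564405/7 (r = -(-2711591 - 1*(-2147186))/7 = -(-2711591 + 2147186)/7 = -1/7*(-564405) = 564405/7 ≈ 80629.)
N(u, c) = 4
w = 7/598040 (w = 1/(564405/7 + (1525*4 - 1295)) = 1/(564405/7 + (6100 - 1295)) = 1/(564405/7 + 4805) = 1/(598040/7) = 7/598040 ≈ 1.1705e-5)
-w = -1*7/598040 = -7/598040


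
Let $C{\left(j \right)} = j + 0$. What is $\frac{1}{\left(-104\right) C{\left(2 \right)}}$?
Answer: $- \frac{1}{208} \approx -0.0048077$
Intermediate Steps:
$C{\left(j \right)} = j$
$\frac{1}{\left(-104\right) C{\left(2 \right)}} = \frac{1}{\left(-104\right) 2} = \frac{1}{-208} = - \frac{1}{208}$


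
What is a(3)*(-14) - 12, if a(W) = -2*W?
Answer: 72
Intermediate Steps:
a(3)*(-14) - 12 = -2*3*(-14) - 12 = -6*(-14) - 12 = 84 - 12 = 72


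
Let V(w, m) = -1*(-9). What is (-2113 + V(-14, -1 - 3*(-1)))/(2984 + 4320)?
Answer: -263/913 ≈ -0.28806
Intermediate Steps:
V(w, m) = 9
(-2113 + V(-14, -1 - 3*(-1)))/(2984 + 4320) = (-2113 + 9)/(2984 + 4320) = -2104/7304 = -2104*1/7304 = -263/913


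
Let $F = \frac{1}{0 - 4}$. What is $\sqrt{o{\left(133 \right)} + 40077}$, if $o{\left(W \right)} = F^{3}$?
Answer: $\frac{\sqrt{2564927}}{8} \approx 200.19$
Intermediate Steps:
$F = - \frac{1}{4}$ ($F = \frac{1}{-4} = - \frac{1}{4} \approx -0.25$)
$o{\left(W \right)} = - \frac{1}{64}$ ($o{\left(W \right)} = \left(- \frac{1}{4}\right)^{3} = - \frac{1}{64}$)
$\sqrt{o{\left(133 \right)} + 40077} = \sqrt{- \frac{1}{64} + 40077} = \sqrt{\frac{2564927}{64}} = \frac{\sqrt{2564927}}{8}$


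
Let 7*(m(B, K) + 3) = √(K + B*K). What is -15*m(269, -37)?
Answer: 45 - 45*I*√1110/7 ≈ 45.0 - 214.18*I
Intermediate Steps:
m(B, K) = -3 + √(K + B*K)/7
-15*m(269, -37) = -15*(-3 + √(-37*(1 + 269))/7) = -15*(-3 + √(-37*270)/7) = -15*(-3 + √(-9990)/7) = -15*(-3 + (3*I*√1110)/7) = -15*(-3 + 3*I*√1110/7) = 45 - 45*I*√1110/7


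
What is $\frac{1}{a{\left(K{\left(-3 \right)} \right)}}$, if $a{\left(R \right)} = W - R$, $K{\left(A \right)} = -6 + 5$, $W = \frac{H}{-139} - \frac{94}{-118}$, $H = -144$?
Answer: $\frac{8201}{23230} \approx 0.35303$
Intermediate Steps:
$W = \frac{15029}{8201}$ ($W = - \frac{144}{-139} - \frac{94}{-118} = \left(-144\right) \left(- \frac{1}{139}\right) - - \frac{47}{59} = \frac{144}{139} + \frac{47}{59} = \frac{15029}{8201} \approx 1.8326$)
$K{\left(A \right)} = -1$
$a{\left(R \right)} = \frac{15029}{8201} - R$
$\frac{1}{a{\left(K{\left(-3 \right)} \right)}} = \frac{1}{\frac{15029}{8201} - -1} = \frac{1}{\frac{15029}{8201} + 1} = \frac{1}{\frac{23230}{8201}} = \frac{8201}{23230}$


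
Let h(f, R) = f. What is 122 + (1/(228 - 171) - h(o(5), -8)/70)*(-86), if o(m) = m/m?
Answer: 242831/1995 ≈ 121.72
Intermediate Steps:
o(m) = 1
122 + (1/(228 - 171) - h(o(5), -8)/70)*(-86) = 122 + (1/(228 - 171) - 1/70)*(-86) = 122 + (1/57 - 1/70)*(-86) = 122 + (13/3990)*(-86) = 122 - 559/1995 = 242831/1995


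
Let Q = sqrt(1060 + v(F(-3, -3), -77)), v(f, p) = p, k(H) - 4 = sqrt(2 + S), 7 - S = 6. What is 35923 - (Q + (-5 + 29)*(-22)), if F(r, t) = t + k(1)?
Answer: 36451 - sqrt(983) ≈ 36420.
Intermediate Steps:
S = 1 (S = 7 - 1*6 = 7 - 6 = 1)
k(H) = 4 + sqrt(3) (k(H) = 4 + sqrt(2 + 1) = 4 + sqrt(3))
F(r, t) = 4 + t + sqrt(3) (F(r, t) = t + (4 + sqrt(3)) = 4 + t + sqrt(3))
Q = sqrt(983) (Q = sqrt(1060 - 77) = sqrt(983) ≈ 31.353)
35923 - (Q + (-5 + 29)*(-22)) = 35923 - (sqrt(983) + (-5 + 29)*(-22)) = 35923 - (sqrt(983) + 24*(-22)) = 35923 - (sqrt(983) - 528) = 35923 - (-528 + sqrt(983)) = 35923 + (528 - sqrt(983)) = 36451 - sqrt(983)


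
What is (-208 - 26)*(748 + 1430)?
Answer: -509652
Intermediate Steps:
(-208 - 26)*(748 + 1430) = -234*2178 = -509652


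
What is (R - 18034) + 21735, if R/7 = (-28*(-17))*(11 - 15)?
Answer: -9627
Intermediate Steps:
R = -13328 (R = 7*((-28*(-17))*(11 - 15)) = 7*(476*(-4)) = 7*(-1904) = -13328)
(R - 18034) + 21735 = (-13328 - 18034) + 21735 = -31362 + 21735 = -9627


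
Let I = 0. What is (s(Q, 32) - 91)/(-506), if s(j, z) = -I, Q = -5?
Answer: 91/506 ≈ 0.17984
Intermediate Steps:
s(j, z) = 0 (s(j, z) = -1*0 = 0)
(s(Q, 32) - 91)/(-506) = (0 - 91)/(-506) = -1/506*(-91) = 91/506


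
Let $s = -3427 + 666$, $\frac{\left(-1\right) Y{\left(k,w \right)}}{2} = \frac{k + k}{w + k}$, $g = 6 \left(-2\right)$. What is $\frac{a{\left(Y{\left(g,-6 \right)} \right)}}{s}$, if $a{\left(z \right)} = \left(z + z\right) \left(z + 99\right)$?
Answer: $\frac{4624}{24849} \approx 0.18608$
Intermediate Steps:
$g = -12$
$Y{\left(k,w \right)} = - \frac{4 k}{k + w}$ ($Y{\left(k,w \right)} = - 2 \frac{k + k}{w + k} = - 2 \frac{2 k}{k + w} = - \frac{4 k}{k + w}$)
$s = -2761$
$a{\left(z \right)} = 2 z \left(99 + z\right)$
$\frac{a{\left(Y{\left(g,-6 \right)} \right)}}{s} = \frac{2 \left(\left(-4\right) \left(-12\right) \frac{1}{-12 - 6}\right) \left(99 - - \frac{48}{-12 - 6}\right)}{-2761} = 2 \left(\left(-4\right) \left(-12\right) \frac{1}{-18}\right) \left(99 - - \frac{48}{-18}\right) \left(- \frac{1}{2761}\right) = 2 \left(\left(-4\right) \left(-12\right) \left(- \frac{1}{18}\right)\right) \left(99 - \left(-48\right) \left(- \frac{1}{18}\right)\right) \left(- \frac{1}{2761}\right) = 2 \left(- \frac{8}{3}\right) \left(99 - \frac{8}{3}\right) \left(- \frac{1}{2761}\right) = 2 \left(- \frac{8}{3}\right) \frac{289}{3} \left(- \frac{1}{2761}\right) = \left(- \frac{4624}{9}\right) \left(- \frac{1}{2761}\right) = \frac{4624}{24849}$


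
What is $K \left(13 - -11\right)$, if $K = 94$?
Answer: $2256$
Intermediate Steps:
$K \left(13 - -11\right) = 94 \left(13 - -11\right) = 94 \left(13 + 11\right) = 94 \cdot 24 = 2256$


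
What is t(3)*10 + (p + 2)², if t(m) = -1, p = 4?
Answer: 26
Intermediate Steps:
t(3)*10 + (p + 2)² = -1*10 + (4 + 2)² = -10 + 6² = -10 + 36 = 26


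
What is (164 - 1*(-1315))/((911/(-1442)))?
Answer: -2132718/911 ≈ -2341.1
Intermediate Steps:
(164 - 1*(-1315))/((911/(-1442))) = (164 + 1315)/((911*(-1/1442))) = 1479/(-911/1442) = 1479*(-1442/911) = -2132718/911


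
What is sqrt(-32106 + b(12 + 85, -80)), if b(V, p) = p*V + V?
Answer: I*sqrt(39769) ≈ 199.42*I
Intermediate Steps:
b(V, p) = V + V*p (b(V, p) = V*p + V = V + V*p)
sqrt(-32106 + b(12 + 85, -80)) = sqrt(-32106 + (12 + 85)*(1 - 80)) = sqrt(-32106 + 97*(-79)) = sqrt(-32106 - 7663) = sqrt(-39769) = I*sqrt(39769)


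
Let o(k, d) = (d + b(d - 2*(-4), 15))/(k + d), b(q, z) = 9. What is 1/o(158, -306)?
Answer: 148/297 ≈ 0.49832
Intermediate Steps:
o(k, d) = (9 + d)/(d + k) (o(k, d) = (d + 9)/(k + d) = (9 + d)/(d + k))
1/o(158, -306) = 1/((9 - 306)/(-306 + 158)) = 1/(-297/(-148)) = 1/(-1/148*(-297)) = 1/(297/148) = 148/297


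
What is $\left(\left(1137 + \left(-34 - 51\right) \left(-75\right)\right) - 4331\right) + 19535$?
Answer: $22716$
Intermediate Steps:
$\left(\left(1137 + \left(-34 - 51\right) \left(-75\right)\right) - 4331\right) + 19535 = \left(\left(1137 - -6375\right) - 4331\right) + 19535 = \left(\left(1137 + 6375\right) - 4331\right) + 19535 = \left(7512 - 4331\right) + 19535 = 3181 + 19535 = 22716$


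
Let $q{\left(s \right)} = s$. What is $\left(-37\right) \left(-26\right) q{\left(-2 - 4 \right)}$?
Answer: $-5772$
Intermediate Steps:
$\left(-37\right) \left(-26\right) q{\left(-2 - 4 \right)} = \left(-37\right) \left(-26\right) \left(-2 - 4\right) = 962 \left(-6\right) = -5772$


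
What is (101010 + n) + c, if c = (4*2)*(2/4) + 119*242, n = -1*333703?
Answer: -203891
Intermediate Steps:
n = -333703
c = 28802 (c = 8*(2*(1/4)) + 28798 = 8*(1/2) + 28798 = 4 + 28798 = 28802)
(101010 + n) + c = (101010 - 333703) + 28802 = -232693 + 28802 = -203891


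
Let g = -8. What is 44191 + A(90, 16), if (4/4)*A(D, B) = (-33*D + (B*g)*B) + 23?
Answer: 39196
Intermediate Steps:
A(D, B) = 23 - 33*D - 8*B**2 (A(D, B) = (-33*D + (B*(-8))*B) + 23 = (-33*D + (-8*B)*B) + 23 = (-33*D - 8*B**2) + 23 = 23 - 33*D - 8*B**2)
44191 + A(90, 16) = 44191 + (23 - 33*90 - 8*16**2) = 44191 + (23 - 2970 - 8*256) = 44191 + (23 - 2970 - 2048) = 44191 - 4995 = 39196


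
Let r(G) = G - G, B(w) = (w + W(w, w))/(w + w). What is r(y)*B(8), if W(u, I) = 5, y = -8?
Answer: 0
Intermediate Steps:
B(w) = (5 + w)/(2*w) (B(w) = (w + 5)/(w + w) = (5 + w)/((2*w)) = (5 + w)*(1/(2*w)) = (5 + w)/(2*w))
r(G) = 0
r(y)*B(8) = 0*((½)*(5 + 8)/8) = 0*((½)*(⅛)*13) = 0*(13/16) = 0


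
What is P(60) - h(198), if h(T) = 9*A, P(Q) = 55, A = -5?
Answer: 100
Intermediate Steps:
h(T) = -45 (h(T) = 9*(-5) = -45)
P(60) - h(198) = 55 - 1*(-45) = 55 + 45 = 100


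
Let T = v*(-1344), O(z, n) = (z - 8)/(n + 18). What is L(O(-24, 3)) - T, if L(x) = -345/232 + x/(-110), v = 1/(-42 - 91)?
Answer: -58948817/5091240 ≈ -11.578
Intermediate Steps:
v = -1/133 (v = 1/(-133) = -1/133 ≈ -0.0075188)
O(z, n) = (-8 + z)/(18 + n)
L(x) = -345/232 - x/110 (L(x) = -345*1/232 + x*(-1/110) = -345/232 - x/110)
T = 192/19 (T = -1/133*(-1344) = 192/19 ≈ 10.105)
L(O(-24, 3)) - T = (-345/232 - (-8 - 24)/(110*(18 + 3))) - 1*192/19 = (-345/232 - (-32)/(110*21)) - 192/19 = (-345/232 - (-32)/2310) - 192/19 = (-345/232 - 1/110*(-32/21)) - 192/19 = (-345/232 + 16/1155) - 192/19 = -394763/267960 - 192/19 = -58948817/5091240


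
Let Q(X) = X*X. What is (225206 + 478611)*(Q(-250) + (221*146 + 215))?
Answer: 66849242477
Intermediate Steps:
Q(X) = X²
(225206 + 478611)*(Q(-250) + (221*146 + 215)) = (225206 + 478611)*((-250)² + (221*146 + 215)) = 703817*(62500 + (32266 + 215)) = 703817*(62500 + 32481) = 703817*94981 = 66849242477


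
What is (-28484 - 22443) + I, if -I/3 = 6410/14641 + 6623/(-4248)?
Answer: -1055731307449/20731656 ≈ -50924.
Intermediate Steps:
I = 69737663/20731656 (I = -3*(6410/14641 + 6623/(-4248)) = -3*(6410*(1/14641) + 6623*(-1/4248)) = -3*(6410/14641 - 6623/4248) = -3*(-69737663/62194968) = 69737663/20731656 ≈ 3.3638)
(-28484 - 22443) + I = (-28484 - 22443) + 69737663/20731656 = -50927 + 69737663/20731656 = -1055731307449/20731656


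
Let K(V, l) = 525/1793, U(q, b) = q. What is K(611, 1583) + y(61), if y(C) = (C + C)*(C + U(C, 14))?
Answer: 26687537/1793 ≈ 14884.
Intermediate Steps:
K(V, l) = 525/1793 (K(V, l) = 525*(1/1793) = 525/1793)
y(C) = 4*C² (y(C) = (C + C)*(C + C) = (2*C)*(2*C) = 4*C²)
K(611, 1583) + y(61) = 525/1793 + 4*61² = 525/1793 + 4*3721 = 525/1793 + 14884 = 26687537/1793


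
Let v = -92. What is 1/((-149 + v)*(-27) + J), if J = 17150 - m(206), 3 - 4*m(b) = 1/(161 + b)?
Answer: 367/8681844 ≈ 4.2272e-5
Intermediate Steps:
m(b) = ¾ - 1/(4*(161 + b))
J = 6293775/367 (J = 17150 - (482 + 3*206)/(4*(161 + 206)) = 17150 - (482 + 618)/(4*367) = 17150 - 1100/(4*367) = 17150 - 1*275/367 = 17150 - 275/367 = 6293775/367 ≈ 17149.)
1/((-149 + v)*(-27) + J) = 1/((-149 - 92)*(-27) + 6293775/367) = 1/(-241*(-27) + 6293775/367) = 1/(6507 + 6293775/367) = 1/(8681844/367) = 367/8681844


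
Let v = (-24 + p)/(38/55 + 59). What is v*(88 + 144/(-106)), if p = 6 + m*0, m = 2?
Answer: -649440/24857 ≈ -26.127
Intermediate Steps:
p = 6 (p = 6 + 2*0 = 6 + 0 = 6)
v = -990/3283 (v = (-24 + 6)/(38/55 + 59) = -18/(38*(1/55) + 59) = -18/(38/55 + 59) = -18/3283/55 = -18*55/3283 = -990/3283 ≈ -0.30155)
v*(88 + 144/(-106)) = -990*(88 + 144/(-106))/3283 = -990*(88 + 144*(-1/106))/3283 = -990*(88 - 72/53)/3283 = -990/3283*4592/53 = -649440/24857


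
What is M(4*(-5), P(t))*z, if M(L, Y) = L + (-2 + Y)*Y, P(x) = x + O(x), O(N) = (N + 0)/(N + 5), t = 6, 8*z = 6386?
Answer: 941935/121 ≈ 7784.6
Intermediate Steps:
z = 3193/4 (z = (1/8)*6386 = 3193/4 ≈ 798.25)
O(N) = N/(5 + N)
P(x) = x + x/(5 + x)
M(L, Y) = L + Y*(-2 + Y)
M(4*(-5), P(t))*z = (4*(-5) + (6*(6 + 6)/(5 + 6))**2 - 12*(6 + 6)/(5 + 6))*(3193/4) = (-20 + (6*12/11)**2 - 12*12/11)*(3193/4) = (-20 + (6*(1/11)*12)**2 - 12*12/11)*(3193/4) = (-20 + (72/11)**2 - 2*72/11)*(3193/4) = (-20 + 5184/121 - 144/11)*(3193/4) = (1180/121)*(3193/4) = 941935/121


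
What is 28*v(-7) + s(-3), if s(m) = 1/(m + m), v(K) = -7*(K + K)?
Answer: 16463/6 ≈ 2743.8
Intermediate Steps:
v(K) = -14*K
s(m) = 1/(2*m)
28*v(-7) + s(-3) = 28*(-14*(-7)) + (½)/(-3) = 28*98 + (½)*(-⅓) = 2744 - ⅙ = 16463/6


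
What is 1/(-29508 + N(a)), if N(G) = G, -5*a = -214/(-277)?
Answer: -1385/40868794 ≈ -3.3889e-5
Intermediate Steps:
a = -214/1385 (a = -(-214)/(5*(-277)) = -(-214)*(-1)/(5*277) = -1/5*214/277 = -214/1385 ≈ -0.15451)
1/(-29508 + N(a)) = 1/(-29508 - 214/1385) = 1/(-40868794/1385) = -1385/40868794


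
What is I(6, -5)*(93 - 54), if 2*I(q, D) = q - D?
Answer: 429/2 ≈ 214.50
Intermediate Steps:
I(q, D) = q/2 - D/2 (I(q, D) = (q - D)/2 = q/2 - D/2)
I(6, -5)*(93 - 54) = ((½)*6 - ½*(-5))*(93 - 54) = (3 + 5/2)*39 = (11/2)*39 = 429/2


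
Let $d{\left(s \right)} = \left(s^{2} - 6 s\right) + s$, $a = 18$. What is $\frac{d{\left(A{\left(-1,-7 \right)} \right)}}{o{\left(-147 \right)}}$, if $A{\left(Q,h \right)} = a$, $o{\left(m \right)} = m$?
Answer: $- \frac{78}{49} \approx -1.5918$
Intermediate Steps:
$A{\left(Q,h \right)} = 18$
$d{\left(s \right)} = s^{2} - 5 s$
$\frac{d{\left(A{\left(-1,-7 \right)} \right)}}{o{\left(-147 \right)}} = \frac{18 \left(-5 + 18\right)}{-147} = 18 \cdot 13 \left(- \frac{1}{147}\right) = 234 \left(- \frac{1}{147}\right) = - \frac{78}{49}$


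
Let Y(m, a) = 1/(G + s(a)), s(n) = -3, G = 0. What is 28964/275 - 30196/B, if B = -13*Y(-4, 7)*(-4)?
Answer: 6604457/3575 ≈ 1847.4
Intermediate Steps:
Y(m, a) = -1/3 (Y(m, a) = 1/(0 - 3) = 1/(-3) = -1/3)
B = -52/3 (B = -13*(-1/3)*(-4) = (13/3)*(-4) = -52/3 ≈ -17.333)
28964/275 - 30196/B = 28964/275 - 30196/(-52/3) = 28964*(1/275) - 30196*(-3/52) = 28964/275 + 22647/13 = 6604457/3575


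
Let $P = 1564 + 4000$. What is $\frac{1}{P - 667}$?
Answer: $\frac{1}{4897} \approx 0.00020421$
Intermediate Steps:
$P = 5564$
$\frac{1}{P - 667} = \frac{1}{5564 - 667} = \frac{1}{4897}$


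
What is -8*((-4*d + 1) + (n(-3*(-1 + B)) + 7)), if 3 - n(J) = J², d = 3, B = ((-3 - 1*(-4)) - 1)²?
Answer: 80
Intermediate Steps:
B = 0 (B = ((-3 + 4) - 1)² = (1 - 1)² = 0² = 0)
n(J) = 3 - J²
-8*((-4*d + 1) + (n(-3*(-1 + B)) + 7)) = -8*((-4*3 + 1) + ((3 - (-3*(-1 + 0))²) + 7)) = -8*((-12 + 1) + ((3 - (-3*(-1))²) + 7)) = -8*(-11 + ((3 - 1*3²) + 7)) = -8*(-11 + ((3 - 1*9) + 7)) = -8*(-11 + ((3 - 9) + 7)) = -8*(-11 + (-6 + 7)) = -8*(-11 + 1) = -8*(-10) = 80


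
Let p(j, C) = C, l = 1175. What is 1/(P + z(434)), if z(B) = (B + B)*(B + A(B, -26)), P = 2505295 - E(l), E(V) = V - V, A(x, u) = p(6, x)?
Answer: 1/3258719 ≈ 3.0687e-7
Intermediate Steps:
A(x, u) = x
E(V) = 0
P = 2505295 (P = 2505295 - 1*0 = 2505295 + 0 = 2505295)
z(B) = 4*B² (z(B) = (B + B)*(B + B) = (2*B)*(2*B) = 4*B²)
1/(P + z(434)) = 1/(2505295 + 4*434²) = 1/(2505295 + 4*188356) = 1/(2505295 + 753424) = 1/3258719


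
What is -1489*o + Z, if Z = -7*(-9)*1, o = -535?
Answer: 796678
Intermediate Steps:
Z = 63 (Z = 63*1 = 63)
-1489*o + Z = -1489*(-535) + 63 = 796615 + 63 = 796678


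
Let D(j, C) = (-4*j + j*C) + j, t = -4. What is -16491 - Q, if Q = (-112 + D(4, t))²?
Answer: -36091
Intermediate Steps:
D(j, C) = -3*j + C*j (D(j, C) = (-4*j + C*j) + j = -3*j + C*j)
Q = 19600 (Q = (-112 + 4*(-3 - 4))² = (-112 + 4*(-7))² = (-112 - 28)² = (-140)² = 19600)
-16491 - Q = -16491 - 1*19600 = -16491 - 19600 = -36091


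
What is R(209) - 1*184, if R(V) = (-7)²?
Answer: -135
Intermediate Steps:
R(V) = 49
R(209) - 1*184 = 49 - 1*184 = 49 - 184 = -135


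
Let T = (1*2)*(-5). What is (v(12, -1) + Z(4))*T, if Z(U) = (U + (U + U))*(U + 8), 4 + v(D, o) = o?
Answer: -1390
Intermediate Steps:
v(D, o) = -4 + o
Z(U) = 3*U*(8 + U) (Z(U) = (U + 2*U)*(8 + U) = (3*U)*(8 + U) = 3*U*(8 + U))
T = -10 (T = 2*(-5) = -10)
(v(12, -1) + Z(4))*T = ((-4 - 1) + 3*4*(8 + 4))*(-10) = (-5 + 3*4*12)*(-10) = (-5 + 144)*(-10) = 139*(-10) = -1390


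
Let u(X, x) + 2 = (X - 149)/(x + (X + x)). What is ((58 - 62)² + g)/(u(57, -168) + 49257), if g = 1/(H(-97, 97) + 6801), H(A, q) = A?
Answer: 29926935/92127956848 ≈ 0.00032484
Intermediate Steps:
u(X, x) = -2 + (-149 + X)/(X + 2*x) (u(X, x) = -2 + (X - 149)/(x + (X + x)) = -2 + (-149 + X)/(X + 2*x))
g = 1/6704 (g = 1/(-97 + 6801) = 1/6704 ≈ 0.00014916)
((58 - 62)² + g)/(u(57, -168) + 49257) = ((58 - 62)² + 1/6704)/((-149 - 1*57 - 4*(-168))/(57 + 2*(-168)) + 49257) = ((-4)² + 1/6704)/((-149 - 57 + 672)/(57 - 336) + 49257) = (16 + 1/6704)/(466/(-279) + 49257) = 107265/(6704*(-1/279*466 + 49257)) = 107265/(6704*(-466/279 + 49257)) = 107265/(6704*(13742237/279)) = (107265/6704)*(279/13742237) = 29926935/92127956848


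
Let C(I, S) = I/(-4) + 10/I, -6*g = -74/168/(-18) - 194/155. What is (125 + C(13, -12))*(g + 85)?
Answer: 763317110603/73120320 ≈ 10439.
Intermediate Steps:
g = 287593/1406160 (g = -(-74/168/(-18) - 194/155)/6 = -(-74*1/168*(-1/18) - 194*1/155)/6 = -(-37/84*(-1/18) - 194/155)/6 = -(37/1512 - 194/155)/6 = -⅙*(-287593/234360) = 287593/1406160 ≈ 0.20452)
C(I, S) = 10/I - I/4 (C(I, S) = I*(-¼) + 10/I = -I/4 + 10/I = 10/I - I/4)
(125 + C(13, -12))*(g + 85) = (125 + (10/13 - ¼*13))*(287593/1406160 + 85) = (125 + (10*(1/13) - 13/4))*(119811193/1406160) = (125 + (10/13 - 13/4))*(119811193/1406160) = (125 - 129/52)*(119811193/1406160) = (6371/52)*(119811193/1406160) = 763317110603/73120320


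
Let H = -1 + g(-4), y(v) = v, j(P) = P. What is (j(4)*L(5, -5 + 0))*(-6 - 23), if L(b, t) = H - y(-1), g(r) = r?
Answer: 464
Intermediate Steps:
H = -5 (H = -1 - 4 = -5)
L(b, t) = -4 (L(b, t) = -5 - 1*(-1) = -5 + 1 = -4)
(j(4)*L(5, -5 + 0))*(-6 - 23) = (4*(-4))*(-6 - 23) = -16*(-29) = 464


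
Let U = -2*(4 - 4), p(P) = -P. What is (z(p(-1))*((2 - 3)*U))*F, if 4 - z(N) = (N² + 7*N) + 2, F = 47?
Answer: 0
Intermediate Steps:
U = 0 (U = -2*0 = 0)
z(N) = 2 - N² - 7*N (z(N) = 4 - ((N² + 7*N) + 2) = 4 - (2 + N² + 7*N) = 4 + (-2 - N² - 7*N) = 2 - N² - 7*N)
(z(p(-1))*((2 - 3)*U))*F = ((2 - (-1*(-1))² - (-7)*(-1))*((2 - 3)*0))*47 = ((2 - 1*1² - 7*1)*(-1*0))*47 = ((2 - 1*1 - 7)*0)*47 = ((2 - 1 - 7)*0)*47 = -6*0*47 = 0*47 = 0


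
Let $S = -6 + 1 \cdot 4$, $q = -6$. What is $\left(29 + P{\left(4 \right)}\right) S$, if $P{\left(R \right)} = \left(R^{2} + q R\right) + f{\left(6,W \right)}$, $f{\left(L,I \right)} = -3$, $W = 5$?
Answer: $-36$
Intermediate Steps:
$P{\left(R \right)} = -3 + R^{2} - 6 R$ ($P{\left(R \right)} = \left(R^{2} - 6 R\right) - 3 = -3 + R^{2} - 6 R$)
$S = -2$ ($S = -6 + 4 = -2$)
$\left(29 + P{\left(4 \right)}\right) S = \left(29 - \left(27 - 16\right)\right) \left(-2\right) = \left(29 - 11\right) \left(-2\right) = 18 \left(-2\right) = -36$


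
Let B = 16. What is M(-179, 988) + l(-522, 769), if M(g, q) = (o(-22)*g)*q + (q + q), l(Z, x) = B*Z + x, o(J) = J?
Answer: 3885137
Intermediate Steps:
l(Z, x) = x + 16*Z (l(Z, x) = 16*Z + x = x + 16*Z)
M(g, q) = 2*q - 22*g*q (M(g, q) = (-22*g)*q + (q + q) = -22*g*q + 2*q = 2*q - 22*g*q)
M(-179, 988) + l(-522, 769) = 2*988*(1 - 11*(-179)) + (769 + 16*(-522)) = 2*988*(1 + 1969) + (769 - 8352) = 2*988*1970 - 7583 = 3892720 - 7583 = 3885137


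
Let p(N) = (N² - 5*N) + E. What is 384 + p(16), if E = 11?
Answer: 571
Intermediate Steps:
p(N) = 11 + N² - 5*N (p(N) = (N² - 5*N) + 11 = 11 + N² - 5*N)
384 + p(16) = 384 + (11 + 16² - 5*16) = 384 + (11 + 256 - 80) = 384 + 187 = 571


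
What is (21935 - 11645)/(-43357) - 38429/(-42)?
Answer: 1665733973/1820994 ≈ 914.74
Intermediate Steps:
(21935 - 11645)/(-43357) - 38429/(-42) = 10290*(-1/43357) - 38429*(-1/42) = -10290/43357 + 38429/42 = 1665733973/1820994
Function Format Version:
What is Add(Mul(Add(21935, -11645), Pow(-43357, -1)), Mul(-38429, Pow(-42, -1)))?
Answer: Rational(1665733973, 1820994) ≈ 914.74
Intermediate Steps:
Add(Mul(Add(21935, -11645), Pow(-43357, -1)), Mul(-38429, Pow(-42, -1))) = Add(Mul(10290, Rational(-1, 43357)), Mul(-38429, Rational(-1, 42))) = Add(Rational(-10290, 43357), Rational(38429, 42)) = Rational(1665733973, 1820994)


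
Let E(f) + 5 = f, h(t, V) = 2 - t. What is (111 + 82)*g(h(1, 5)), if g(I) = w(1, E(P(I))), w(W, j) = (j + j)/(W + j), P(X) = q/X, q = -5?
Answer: 3860/9 ≈ 428.89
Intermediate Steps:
P(X) = -5/X
E(f) = -5 + f
w(W, j) = 2*j/(W + j) (w(W, j) = (2*j)/(W + j) = 2*j/(W + j))
g(I) = 2*(-5 - 5/I)/(-4 - 5/I) (g(I) = 2*(-5 - 5/I)/(1 + (-5 - 5/I)) = 2*(-5 - 5/I)/(-4 - 5/I))
(111 + 82)*g(h(1, 5)) = (111 + 82)*(10*(1 + (2 - 1*1))/(5 + 4*(2 - 1*1))) = 193*(10*(1 + (2 - 1))/(5 + 4*(2 - 1))) = 193*(10*(1 + 1)/(5 + 4*1)) = 193*(10*2/(5 + 4)) = 193*(10*2/9) = 193*(10*(1/9)*2) = 193*(20/9) = 3860/9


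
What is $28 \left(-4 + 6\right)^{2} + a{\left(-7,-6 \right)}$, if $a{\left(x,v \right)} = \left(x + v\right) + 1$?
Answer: $100$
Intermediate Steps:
$a{\left(x,v \right)} = 1 + v + x$ ($a{\left(x,v \right)} = \left(v + x\right) + 1 = 1 + v + x$)
$28 \left(-4 + 6\right)^{2} + a{\left(-7,-6 \right)} = 28 \left(-4 + 6\right)^{2} - 12 = 28 \cdot 2^{2} - 12 = 28 \cdot 4 - 12 = 112 - 12 = 100$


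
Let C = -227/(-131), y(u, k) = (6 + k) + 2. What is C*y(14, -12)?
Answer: -908/131 ≈ -6.9313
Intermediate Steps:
y(u, k) = 8 + k
C = 227/131 (C = -227*(-1/131) = 227/131 ≈ 1.7328)
C*y(14, -12) = 227*(8 - 12)/131 = (227/131)*(-4) = -908/131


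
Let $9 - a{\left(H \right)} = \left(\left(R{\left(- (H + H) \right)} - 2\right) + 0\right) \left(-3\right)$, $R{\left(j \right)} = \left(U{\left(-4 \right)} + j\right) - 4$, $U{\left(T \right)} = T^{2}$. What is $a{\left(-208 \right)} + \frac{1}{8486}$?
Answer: $\frac{10921483}{8486} \approx 1287.0$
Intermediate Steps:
$R{\left(j \right)} = 12 + j$ ($R{\left(j \right)} = \left(\left(-4\right)^{2} + j\right) - 4 = \left(16 + j\right) - 4 = 12 + j$)
$a{\left(H \right)} = 39 - 6 H$ ($a{\left(H \right)} = 9 - \left(\left(\left(12 - \left(H + H\right)\right) - 2\right) + 0\right) \left(-3\right) = 9 - \left(\left(\left(12 - 2 H\right) - 2\right) + 0\right) \left(-3\right) = 9 - \left(\left(10 - 2 H\right) + 0\right) \left(-3\right) = 9 - \left(10 - 2 H\right) \left(-3\right) = 9 - \left(-30 + 6 H\right) = 39 - 6 H$)
$a{\left(-208 \right)} + \frac{1}{8486} = \left(39 - -1248\right) + \frac{1}{8486} = \left(39 + 1248\right) + \frac{1}{8486} = 1287 + \frac{1}{8486} = \frac{10921483}{8486}$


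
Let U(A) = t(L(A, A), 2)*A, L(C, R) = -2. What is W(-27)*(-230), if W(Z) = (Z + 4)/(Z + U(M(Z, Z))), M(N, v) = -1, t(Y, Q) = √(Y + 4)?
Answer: -142830/727 + 5290*√2/727 ≈ -186.17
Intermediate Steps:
t(Y, Q) = √(4 + Y)
U(A) = A*√2 (U(A) = √(4 - 2)*A = √2*A = A*√2)
W(Z) = (4 + Z)/(Z - √2) (W(Z) = (Z + 4)/(Z - √2) = (4 + Z)/(Z - √2))
W(-27)*(-230) = ((4 - 27)/(-27 - √2))*(-230) = (-23/(-27 - √2))*(-230) = -23/(-27 - √2)*(-230) = 5290/(-27 - √2)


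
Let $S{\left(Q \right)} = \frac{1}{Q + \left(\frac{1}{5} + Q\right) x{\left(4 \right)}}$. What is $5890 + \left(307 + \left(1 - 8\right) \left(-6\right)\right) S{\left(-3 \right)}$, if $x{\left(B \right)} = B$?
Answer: $\frac{416445}{71} \approx 5865.4$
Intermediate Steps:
$S{\left(Q \right)} = \frac{1}{\frac{4}{5} + 5 Q}$ ($S{\left(Q \right)} = \frac{1}{Q + \left(\frac{1}{5} + Q\right) 4} = \frac{1}{Q + \left(\frac{4}{5} + 4 Q\right)} = \frac{1}{\frac{4}{5} + 5 Q}$)
$5890 + \left(307 + \left(1 - 8\right) \left(-6\right)\right) S{\left(-3 \right)} = 5890 + \left(307 + \left(1 - 8\right) \left(-6\right)\right) \frac{5}{4 + 25 \left(-3\right)} = 5890 + \left(307 - -42\right) \frac{5}{4 - 75} = 5890 + \left(307 + 42\right) \frac{5}{-71} = 5890 + 349 \cdot 5 \left(- \frac{1}{71}\right) = 5890 + 349 \left(- \frac{5}{71}\right) = 5890 - \frac{1745}{71} = \frac{416445}{71}$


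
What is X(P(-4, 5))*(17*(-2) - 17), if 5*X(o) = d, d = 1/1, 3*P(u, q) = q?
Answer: -51/5 ≈ -10.200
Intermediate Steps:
P(u, q) = q/3
d = 1
X(o) = 1/5 (X(o) = (1/5)*1 = 1/5)
X(P(-4, 5))*(17*(-2) - 17) = (17*(-2) - 17)/5 = (-34 - 17)/5 = (1/5)*(-51) = -51/5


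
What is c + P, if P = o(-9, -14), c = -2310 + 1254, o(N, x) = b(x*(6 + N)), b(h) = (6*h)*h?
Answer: 9528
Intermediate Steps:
b(h) = 6*h**2
o(N, x) = 6*x**2*(6 + N)**2 (o(N, x) = 6*(x*(6 + N))**2 = 6*(x**2*(6 + N)**2) = 6*x**2*(6 + N)**2)
c = -1056
P = 10584 (P = 6*(-14)**2*(6 - 9)**2 = 6*196*(-3)**2 = 6*196*9 = 10584)
c + P = -1056 + 10584 = 9528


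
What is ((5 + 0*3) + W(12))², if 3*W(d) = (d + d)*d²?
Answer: 1338649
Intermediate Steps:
W(d) = 2*d³/3 (W(d) = ((d + d)*d²)/3 = ((2*d)*d²)/3 = (2*d³)/3 = 2*d³/3)
((5 + 0*3) + W(12))² = ((5 + 0*3) + (⅔)*12³)² = ((5 + 0) + (⅔)*1728)² = (5 + 1152)² = 1157² = 1338649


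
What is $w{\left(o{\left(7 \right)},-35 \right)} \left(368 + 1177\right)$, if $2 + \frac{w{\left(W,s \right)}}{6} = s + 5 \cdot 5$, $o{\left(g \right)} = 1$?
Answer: $-111240$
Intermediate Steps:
$w{\left(W,s \right)} = 138 + 6 s$ ($w{\left(W,s \right)} = -12 + 6 \left(s + 5 \cdot 5\right) = -12 + 6 \left(s + 25\right) = -12 + 6 \left(25 + s\right) = -12 + \left(150 + 6 s\right) = 138 + 6 s$)
$w{\left(o{\left(7 \right)},-35 \right)} \left(368 + 1177\right) = \left(138 + 6 \left(-35\right)\right) \left(368 + 1177\right) = \left(138 - 210\right) 1545 = \left(-72\right) 1545 = -111240$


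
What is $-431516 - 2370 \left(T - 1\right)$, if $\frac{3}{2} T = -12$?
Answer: $-410186$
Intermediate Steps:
$T = -8$ ($T = \frac{2}{3} \left(-12\right) = -8$)
$-431516 - 2370 \left(T - 1\right) = -431516 - 2370 \left(-8 - 1\right) = -431516 - 2370 \left(-9\right) = -431516 - -21330 = -431516 + 21330 = -410186$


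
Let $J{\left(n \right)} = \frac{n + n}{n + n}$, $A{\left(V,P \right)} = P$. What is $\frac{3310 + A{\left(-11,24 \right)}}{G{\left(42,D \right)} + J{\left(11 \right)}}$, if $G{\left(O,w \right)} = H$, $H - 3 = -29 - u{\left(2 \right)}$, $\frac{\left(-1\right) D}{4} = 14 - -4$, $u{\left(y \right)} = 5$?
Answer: $- \frac{1667}{15} \approx -111.13$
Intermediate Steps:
$D = -72$ ($D = - 4 \left(14 - -4\right) = - 4 \left(14 + 4\right) = \left(-4\right) 18 = -72$)
$J{\left(n \right)} = 1$ ($J{\left(n \right)} = \frac{2 n}{2 n} = 2 n \frac{1}{2 n} = 1$)
$H = -31$ ($H = 3 - 34 = -31$)
$G{\left(O,w \right)} = -31$
$\frac{3310 + A{\left(-11,24 \right)}}{G{\left(42,D \right)} + J{\left(11 \right)}} = \frac{3310 + 24}{-31 + 1} = \frac{3334}{-30} = 3334 \left(- \frac{1}{30}\right) = - \frac{1667}{15}$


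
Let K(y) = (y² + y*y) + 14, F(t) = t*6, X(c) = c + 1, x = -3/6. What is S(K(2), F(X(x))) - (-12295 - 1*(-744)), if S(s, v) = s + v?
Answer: 11576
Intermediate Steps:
x = -½ (x = -3*⅙ = -½ ≈ -0.50000)
X(c) = 1 + c
F(t) = 6*t
K(y) = 14 + 2*y² (K(y) = (y² + y²) + 14 = 2*y² + 14 = 14 + 2*y²)
S(K(2), F(X(x))) - (-12295 - 1*(-744)) = ((14 + 2*2²) + 6*(1 - ½)) - (-12295 - 1*(-744)) = ((14 + 2*4) + 6*(½)) - (-12295 + 744) = ((14 + 8) + 3) - 1*(-11551) = (22 + 3) + 11551 = 25 + 11551 = 11576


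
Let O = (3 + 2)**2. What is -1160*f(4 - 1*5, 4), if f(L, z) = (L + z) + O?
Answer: -32480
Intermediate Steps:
O = 25 (O = 5**2 = 25)
f(L, z) = 25 + L + z (f(L, z) = (L + z) + 25 = 25 + L + z)
-1160*f(4 - 1*5, 4) = -1160*(25 + (4 - 1*5) + 4) = -1160*(25 + (4 - 5) + 4) = -1160*(25 - 1 + 4) = -1160*28 = -32480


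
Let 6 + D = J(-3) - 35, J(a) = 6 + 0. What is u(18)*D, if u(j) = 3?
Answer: -105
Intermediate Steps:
J(a) = 6
D = -35 (D = -6 + (6 - 35) = -6 - 29 = -35)
u(18)*D = 3*(-35) = -105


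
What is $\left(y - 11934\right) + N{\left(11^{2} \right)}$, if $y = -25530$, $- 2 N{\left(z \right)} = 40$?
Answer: $-37484$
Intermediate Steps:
$N{\left(z \right)} = -20$ ($N{\left(z \right)} = \left(- \frac{1}{2}\right) 40 = -20$)
$\left(y - 11934\right) + N{\left(11^{2} \right)} = \left(-25530 - 11934\right) - 20 = -37464 - 20 = -37484$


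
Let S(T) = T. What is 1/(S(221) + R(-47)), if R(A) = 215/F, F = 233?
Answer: 233/51708 ≈ 0.0045061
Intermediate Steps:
R(A) = 215/233
1/(S(221) + R(-47)) = 1/(221 + 215/233) = 1/(51708/233) = 233/51708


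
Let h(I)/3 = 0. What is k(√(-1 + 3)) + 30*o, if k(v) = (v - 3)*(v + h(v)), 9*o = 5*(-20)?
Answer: -994/3 - 3*√2 ≈ -335.58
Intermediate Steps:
o = -100/9 (o = (5*(-20))/9 = (⅑)*(-100) = -100/9 ≈ -11.111)
h(I) = 0 (h(I) = 3*0 = 0)
k(v) = v*(-3 + v) (k(v) = (v - 3)*(v + 0) = (-3 + v)*v = v*(-3 + v))
k(√(-1 + 3)) + 30*o = √(-1 + 3)*(-3 + √(-1 + 3)) + 30*(-100/9) = √2*(-3 + √2) - 1000/3 = -1000/3 + √2*(-3 + √2)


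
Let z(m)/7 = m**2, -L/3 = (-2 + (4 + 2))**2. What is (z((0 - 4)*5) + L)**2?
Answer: 7573504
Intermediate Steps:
L = -48 (L = -3*(-2 + (4 + 2))**2 = -3*(-2 + 6)**2 = -3*4**2 = -3*16 = -48)
z(m) = 7*m**2
(z((0 - 4)*5) + L)**2 = (7*((0 - 4)*5)**2 - 48)**2 = (7*(-4*5)**2 - 48)**2 = (7*(-20)**2 - 48)**2 = (7*400 - 48)**2 = (2800 - 48)**2 = 2752**2 = 7573504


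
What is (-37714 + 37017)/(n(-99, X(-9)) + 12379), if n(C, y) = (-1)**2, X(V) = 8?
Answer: -697/12380 ≈ -0.056300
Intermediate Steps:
n(C, y) = 1
(-37714 + 37017)/(n(-99, X(-9)) + 12379) = (-37714 + 37017)/(1 + 12379) = -697/12380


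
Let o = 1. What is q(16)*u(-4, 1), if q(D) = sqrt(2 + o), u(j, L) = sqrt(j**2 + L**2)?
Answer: sqrt(51) ≈ 7.1414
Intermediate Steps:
u(j, L) = sqrt(L**2 + j**2)
q(D) = sqrt(3) (q(D) = sqrt(2 + 1) = sqrt(3))
q(16)*u(-4, 1) = sqrt(3)*sqrt(1**2 + (-4)**2) = sqrt(3)*sqrt(1 + 16) = sqrt(3)*sqrt(17) = sqrt(51)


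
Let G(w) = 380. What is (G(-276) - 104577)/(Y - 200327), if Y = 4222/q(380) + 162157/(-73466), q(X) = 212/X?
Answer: 405711650506/750554955627 ≈ 0.54055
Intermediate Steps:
Y = 29457883619/3893698 (Y = 4222/((212/380)) + 162157/(-73466) = 4222/((212*(1/380))) + 162157*(-1/73466) = 4222/(53/95) - 162157/73466 = 4222*(95/53) - 162157/73466 = 401090/53 - 162157/73466 = 29457883619/3893698 ≈ 7565.5)
(G(-276) - 104577)/(Y - 200327) = (380 - 104577)/(29457883619/3893698 - 200327) = -104197/(-750554955627/3893698) = -104197*(-3893698/750554955627) = 405711650506/750554955627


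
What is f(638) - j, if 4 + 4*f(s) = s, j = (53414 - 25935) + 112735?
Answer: -280111/2 ≈ -1.4006e+5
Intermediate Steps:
j = 140214 (j = 27479 + 112735 = 140214)
f(s) = -1 + s/4
f(638) - j = (-1 + (¼)*638) - 1*140214 = (-1 + 319/2) - 140214 = 317/2 - 140214 = -280111/2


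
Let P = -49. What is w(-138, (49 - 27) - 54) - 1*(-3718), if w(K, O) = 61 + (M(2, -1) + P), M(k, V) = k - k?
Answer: 3730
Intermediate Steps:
M(k, V) = 0
w(K, O) = 12 (w(K, O) = 61 + (0 - 49) = 61 - 49 = 12)
w(-138, (49 - 27) - 54) - 1*(-3718) = 12 - 1*(-3718) = 12 + 3718 = 3730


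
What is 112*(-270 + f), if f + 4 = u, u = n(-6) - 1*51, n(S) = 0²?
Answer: -36400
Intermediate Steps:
n(S) = 0
u = -51 (u = 0 - 1*51 = 0 - 51 = -51)
f = -55 (f = -4 - 51 = -55)
112*(-270 + f) = 112*(-270 - 55) = 112*(-325) = -36400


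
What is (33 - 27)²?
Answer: 36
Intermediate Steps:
(33 - 27)² = 6² = 36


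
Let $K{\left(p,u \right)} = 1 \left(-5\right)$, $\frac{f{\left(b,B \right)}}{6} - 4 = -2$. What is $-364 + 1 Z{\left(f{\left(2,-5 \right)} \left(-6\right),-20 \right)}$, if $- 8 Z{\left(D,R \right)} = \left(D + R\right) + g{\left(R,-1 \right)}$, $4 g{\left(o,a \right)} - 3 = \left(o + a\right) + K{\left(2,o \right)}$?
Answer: $- \frac{11257}{32} \approx -351.78$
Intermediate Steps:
$f{\left(b,B \right)} = 12$ ($f{\left(b,B \right)} = 24 + 6 \left(-2\right) = 24 - 12 = 12$)
$K{\left(p,u \right)} = -5$
$g{\left(o,a \right)} = - \frac{1}{2} + \frac{a}{4} + \frac{o}{4}$ ($g{\left(o,a \right)} = \frac{3}{4} + \frac{\left(o + a\right) - 5}{4} = \frac{3}{4} + \frac{\left(a + o\right) - 5}{4} = \frac{3}{4} + \frac{-5 + a + o}{4} = \frac{3}{4} + \left(- \frac{5}{4} + \frac{a}{4} + \frac{o}{4}\right) = - \frac{1}{2} + \frac{a}{4} + \frac{o}{4}$)
$Z{\left(D,R \right)} = \frac{3}{32} - \frac{5 R}{32} - \frac{D}{8}$ ($Z{\left(D,R \right)} = - \frac{\left(D + R\right) + \left(- \frac{1}{2} + \frac{1}{4} \left(-1\right) + \frac{R}{4}\right)}{8} = - \frac{\left(D + R\right) - \left(\frac{3}{4} - \frac{R}{4}\right)}{8} = - \frac{\left(D + R\right) + \left(- \frac{3}{4} + \frac{R}{4}\right)}{8} = - \frac{- \frac{3}{4} + D + \frac{5 R}{4}}{8} = \frac{3}{32} - \frac{5 R}{32} - \frac{D}{8}$)
$-364 + 1 Z{\left(f{\left(2,-5 \right)} \left(-6\right),-20 \right)} = -364 + 1 \left(\frac{3}{32} - - \frac{25}{8} - \frac{12 \left(-6\right)}{8}\right) = -364 + 1 \left(\frac{3}{32} + \frac{25}{8} - -9\right) = -364 + 1 \left(\frac{3}{32} + \frac{25}{8} + 9\right) = -364 + 1 \cdot \frac{391}{32} = -364 + \frac{391}{32} = - \frac{11257}{32}$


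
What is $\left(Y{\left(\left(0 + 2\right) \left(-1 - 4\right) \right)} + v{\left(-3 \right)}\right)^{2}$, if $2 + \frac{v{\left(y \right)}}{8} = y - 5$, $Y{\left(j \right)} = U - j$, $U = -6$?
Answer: $5776$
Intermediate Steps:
$Y{\left(j \right)} = -6 - j$
$v{\left(y \right)} = -56 + 8 y$ ($v{\left(y \right)} = -16 + 8 \left(y - 5\right) = -16 + 8 \left(-5 + y\right) = -16 + \left(-40 + 8 y\right) = -56 + 8 y$)
$\left(Y{\left(\left(0 + 2\right) \left(-1 - 4\right) \right)} + v{\left(-3 \right)}\right)^{2} = \left(\left(-6 - \left(0 + 2\right) \left(-1 - 4\right)\right) + \left(-56 + 8 \left(-3\right)\right)\right)^{2} = \left(\left(-6 - 2 \left(-5\right)\right) - 80\right)^{2} = \left(\left(-6 - -10\right) - 80\right)^{2} = \left(\left(-6 + 10\right) - 80\right)^{2} = \left(4 - 80\right)^{2} = \left(-76\right)^{2} = 5776$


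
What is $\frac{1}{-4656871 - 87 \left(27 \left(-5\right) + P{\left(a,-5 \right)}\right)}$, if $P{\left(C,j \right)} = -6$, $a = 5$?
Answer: $- \frac{1}{4644604} \approx -2.153 \cdot 10^{-7}$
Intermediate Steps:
$\frac{1}{-4656871 - 87 \left(27 \left(-5\right) + P{\left(a,-5 \right)}\right)} = \frac{1}{-4656871 - 87 \left(27 \left(-5\right) - 6\right)} = \frac{1}{-4656871 - 87 \left(-135 - 6\right)} = \frac{1}{-4656871 - -12267} = \frac{1}{-4656871 + 12267} = \frac{1}{-4644604} = - \frac{1}{4644604}$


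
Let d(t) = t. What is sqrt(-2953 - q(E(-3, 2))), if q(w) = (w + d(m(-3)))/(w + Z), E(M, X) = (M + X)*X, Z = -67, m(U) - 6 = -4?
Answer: I*sqrt(2953) ≈ 54.341*I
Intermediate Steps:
m(U) = 2 (m(U) = 6 - 4 = 2)
E(M, X) = X*(M + X)
q(w) = (2 + w)/(-67 + w) (q(w) = (w + 2)/(w - 67) = (2 + w)/(-67 + w))
sqrt(-2953 - q(E(-3, 2))) = sqrt(-2953 - (2 + 2*(-3 + 2))/(-67 + 2*(-3 + 2))) = sqrt(-2953 - (2 + 2*(-1))/(-67 + 2*(-1))) = sqrt(-2953 - (2 - 2)/(-67 - 2)) = sqrt(-2953 - 0/(-69)) = sqrt(-2953 - (-1)*0/69) = sqrt(-2953 - 1*0) = sqrt(-2953 + 0) = sqrt(-2953) = I*sqrt(2953)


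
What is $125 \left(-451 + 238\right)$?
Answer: $-26625$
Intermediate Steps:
$125 \left(-451 + 238\right) = 125 \left(-213\right) = -26625$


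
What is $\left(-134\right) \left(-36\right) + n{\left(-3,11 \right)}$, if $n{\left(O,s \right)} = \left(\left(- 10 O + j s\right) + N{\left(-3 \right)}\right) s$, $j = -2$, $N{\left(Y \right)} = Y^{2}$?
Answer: $5011$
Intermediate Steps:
$n{\left(O,s \right)} = s \left(9 - 10 O - 2 s\right)$ ($n{\left(O,s \right)} = \left(\left(- 10 O - 2 s\right) + \left(-3\right)^{2}\right) s = \left(\left(- 10 O - 2 s\right) + 9\right) s = \left(9 - 10 O - 2 s\right) s = s \left(9 - 10 O - 2 s\right)$)
$\left(-134\right) \left(-36\right) + n{\left(-3,11 \right)} = \left(-134\right) \left(-36\right) + 11 \left(9 - -30 - 22\right) = 4824 + 11 \left(9 + 30 - 22\right) = 4824 + 11 \cdot 17 = 4824 + 187 = 5011$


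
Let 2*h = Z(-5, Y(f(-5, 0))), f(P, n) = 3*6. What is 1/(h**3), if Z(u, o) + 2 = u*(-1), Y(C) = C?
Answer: 8/27 ≈ 0.29630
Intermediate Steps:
f(P, n) = 18
Z(u, o) = -2 - u (Z(u, o) = -2 + u*(-1) = -2 - u)
h = 3/2 (h = (-2 - 1*(-5))/2 = (-2 + 5)/2 = (1/2)*3 = 3/2 ≈ 1.5000)
1/(h**3) = 1/((3/2)**3) = 1/(27/8) = 8/27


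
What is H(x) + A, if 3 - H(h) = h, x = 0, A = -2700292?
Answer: -2700289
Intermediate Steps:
H(h) = 3 - h
H(x) + A = (3 - 1*0) - 2700292 = (3 + 0) - 2700292 = 3 - 2700292 = -2700289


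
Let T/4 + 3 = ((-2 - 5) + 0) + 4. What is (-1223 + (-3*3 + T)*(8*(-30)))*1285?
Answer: 8605645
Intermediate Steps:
T = -24 (T = -12 + 4*(((-2 - 5) + 0) + 4) = -12 + 4*((-7 + 0) + 4) = -12 + 4*(-7 + 4) = -12 + 4*(-3) = -12 - 12 = -24)
(-1223 + (-3*3 + T)*(8*(-30)))*1285 = (-1223 + (-3*3 - 24)*(8*(-30)))*1285 = (-1223 + (-9 - 24)*(-240))*1285 = (-1223 - 33*(-240))*1285 = (-1223 + 7920)*1285 = 6697*1285 = 8605645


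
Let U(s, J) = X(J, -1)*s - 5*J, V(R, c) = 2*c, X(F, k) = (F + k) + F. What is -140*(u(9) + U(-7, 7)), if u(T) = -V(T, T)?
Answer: 20160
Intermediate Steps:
X(F, k) = k + 2*F
U(s, J) = -5*J + s*(-1 + 2*J) (U(s, J) = (-1 + 2*J)*s - 5*J = s*(-1 + 2*J) - 5*J = -5*J + s*(-1 + 2*J))
u(T) = -2*T
-140*(u(9) + U(-7, 7)) = -140*(-2*9 + (-5*7 - 7*(-1 + 2*7))) = -140*(-18 + (-35 - 7*(-1 + 14))) = -140*(-18 + (-35 - 7*13)) = -140*(-18 + (-35 - 91)) = -140*(-18 - 126) = -140*(-144) = 20160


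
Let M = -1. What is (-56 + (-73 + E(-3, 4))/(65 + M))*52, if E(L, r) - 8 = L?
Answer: -11869/4 ≈ -2967.3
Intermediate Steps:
E(L, r) = 8 + L
(-56 + (-73 + E(-3, 4))/(65 + M))*52 = (-56 + (-73 + (8 - 3))/(65 - 1))*52 = (-56 + (-73 + 5)/64)*52 = (-56 - 68*1/64)*52 = (-56 - 17/16)*52 = -913/16*52 = -11869/4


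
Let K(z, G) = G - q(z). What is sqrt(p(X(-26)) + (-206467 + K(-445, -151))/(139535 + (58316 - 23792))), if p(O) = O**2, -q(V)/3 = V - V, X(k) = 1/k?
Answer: I*sqrt(24281179848831)/4525534 ≈ 1.0888*I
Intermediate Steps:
q(V) = 0 (q(V) = -3*(V - V) = -3*0 = 0)
K(z, G) = G (K(z, G) = G - 1*0 = G + 0 = G)
sqrt(p(X(-26)) + (-206467 + K(-445, -151))/(139535 + (58316 - 23792))) = sqrt((1/(-26))**2 + (-206467 - 151)/(139535 + (58316 - 23792))) = sqrt((-1/26)**2 - 206618/(139535 + 34524)) = sqrt(1/676 - 206618/174059) = sqrt(-139499709/117663884) = I*sqrt(24281179848831)/4525534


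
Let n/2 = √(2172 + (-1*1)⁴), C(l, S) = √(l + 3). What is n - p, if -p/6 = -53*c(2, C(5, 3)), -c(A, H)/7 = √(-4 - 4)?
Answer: 2*√2173 + 4452*I*√2 ≈ 93.231 + 6296.1*I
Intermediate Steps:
C(l, S) = √(3 + l)
c(A, H) = -14*I*√2 (c(A, H) = -7*√(-4 - 4) = -14*I*√2)
n = 2*√2173 (n = 2*√(2172 + (-1*1)⁴) = 2*√(2172 + (-1)⁴) = 2*√(2172 + 1) = 2*√2173 ≈ 93.231)
p = -4452*I*√2 (p = -(-318)*(-14*I*√2) = -4452*I*√2 ≈ -6296.1*I)
n - p = 2*√2173 - (-4452)*I*√2 = 2*√2173 + 4452*I*√2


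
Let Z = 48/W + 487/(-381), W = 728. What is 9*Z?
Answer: -126093/11557 ≈ -10.911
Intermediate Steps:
Z = -42031/34671 (Z = 48/728 + 487/(-381) = 48*(1/728) + 487*(-1/381) = 6/91 - 487/381 = -42031/34671 ≈ -1.2123)
9*Z = 9*(-42031/34671) = -126093/11557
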